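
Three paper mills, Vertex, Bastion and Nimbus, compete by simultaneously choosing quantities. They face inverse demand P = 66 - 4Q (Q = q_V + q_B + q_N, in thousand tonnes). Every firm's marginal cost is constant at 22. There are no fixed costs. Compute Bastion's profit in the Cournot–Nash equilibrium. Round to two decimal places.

A representative firm's profit is π_i = q_i(66 - 4Q) - 22q_i.
Setting ∂π_i/∂q_i = 0 with rivals' quantities fixed: 44 - 8q_i - 4·Σ_{j≠i} q_j = 0.
By symmetry each firm produces the same amount; substituting Σ_{j≠i} q_j = 2q_i yields q_i = 44/16 = 11/4.
Price P = 66 - 4·(33/4) = 33.
Bastion's profit: (33 - 22)·(11/4) = 121/4.

30.25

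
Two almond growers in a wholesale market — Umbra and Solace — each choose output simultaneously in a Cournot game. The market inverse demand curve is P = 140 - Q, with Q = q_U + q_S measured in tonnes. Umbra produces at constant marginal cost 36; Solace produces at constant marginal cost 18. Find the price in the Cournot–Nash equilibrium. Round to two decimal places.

64.67

Umbra's profit: π_U = (140 - Q)q_U - (36q_U). Setting ∂π_U/∂q_U = 0: 104 - 2q_U - (q_S) = 0.
Solace's first-order condition: 122 - 2q_S - (q_U) = 0.
Best responses: q_U = (104 - q_S)/2, q_S = (122 - q_U)/2.
Substituting one into the other gives q_U = 86/3 and q_S = 140/3.
Total output Q = 226/3, so price P = 140 - 226/3 = 194/3.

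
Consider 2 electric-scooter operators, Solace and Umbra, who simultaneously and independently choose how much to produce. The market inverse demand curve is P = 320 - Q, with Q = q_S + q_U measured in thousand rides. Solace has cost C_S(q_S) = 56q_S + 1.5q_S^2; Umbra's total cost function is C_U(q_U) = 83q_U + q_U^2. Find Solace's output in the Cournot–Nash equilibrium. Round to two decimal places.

Solace's profit: π_S = (320 - Q)q_S - (56q_S + (3/2)q_S²). Setting ∂π_S/∂q_S = 0: 264 - 5q_S - (q_U) = 0.
Umbra's profit: π_U = (320 - Q)q_U - (83q_U + q_U²). Setting ∂π_U/∂q_U = 0: 237 - 4q_U - (q_S) = 0.
Rearranging gives the reaction functions q_S = (264 - q_U)/5 and q_U = (237 - q_S)/4.
Substituting one into the other gives q_S = 819/19 and q_U = 921/19.

43.11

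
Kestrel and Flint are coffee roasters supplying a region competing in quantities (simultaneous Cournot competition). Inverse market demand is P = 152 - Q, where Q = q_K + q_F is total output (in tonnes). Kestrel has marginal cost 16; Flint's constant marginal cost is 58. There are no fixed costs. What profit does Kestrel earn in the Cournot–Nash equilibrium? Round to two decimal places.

3520.44

Kestrel's profit: π_K = (152 - Q)q_K - (16q_K). Setting ∂π_K/∂q_K = 0: 136 - 2q_K - (q_F) = 0.
Flint's first-order condition: 94 - 2q_F - (q_K) = 0.
Best responses: q_K = (136 - q_F)/2, q_F = (94 - q_K)/2.
Solving the pair: q_K = 178/3, q_F = 52/3.
Price P = 152 - 230/3 = 226/3.
Kestrel's profit: (226/3 - 16)·(178/3) = 3520.4444.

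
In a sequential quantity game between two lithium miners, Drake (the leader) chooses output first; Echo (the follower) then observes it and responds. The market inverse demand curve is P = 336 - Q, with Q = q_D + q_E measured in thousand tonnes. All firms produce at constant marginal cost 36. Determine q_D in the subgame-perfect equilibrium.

150

The follower Echo best-responds to any q_D: π_E = (336 - Q)q_E - 36q_E.
∂π_E/∂q_E = 300 - q_D - 2q_E = 0 gives the reaction function q_E = (300 - q_D)/2.
The leader anticipates this reaction. Substituting into P = 336 - Q gives P = 186 - (1/2)q_D, so π_D = (186 - (1/2)q_D)q_D - 36q_D.
Maximising: ∂π_D/∂q_D = 150 - q_D = 0, giving q_D = 150.
Then q_E = (300 - 150)/2 = 75.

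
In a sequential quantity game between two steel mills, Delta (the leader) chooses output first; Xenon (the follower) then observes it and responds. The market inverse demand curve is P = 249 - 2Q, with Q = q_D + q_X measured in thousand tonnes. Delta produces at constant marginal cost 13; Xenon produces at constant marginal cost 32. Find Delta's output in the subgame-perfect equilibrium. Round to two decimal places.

The follower Xenon best-responds to any q_D: π_X = (249 - 2Q)q_X - 32q_X.
Follower FOC: 217 - 2q_D - 4q_X = 0, so q_X(q_D) = (217 - 2q_D)/4.
The leader anticipates this reaction. Substituting into P = 249 - 2Q gives P = 281/2 - q_D, so π_D = (281/2 - q_D)q_D - 13q_D.
Leader FOC: 255/2 - 2q_D = 0, so q_D = 255/4.
Then q_X = (217 - 2·(255/4))/4 = 179/8.

63.75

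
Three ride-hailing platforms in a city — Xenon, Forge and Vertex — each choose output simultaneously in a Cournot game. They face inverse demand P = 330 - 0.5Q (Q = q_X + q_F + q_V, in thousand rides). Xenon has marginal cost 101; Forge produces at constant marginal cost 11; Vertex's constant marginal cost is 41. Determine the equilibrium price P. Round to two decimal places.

Xenon's profit: π_X = (330 - 0.5Q)q_X - (101q_X). Setting ∂π_X/∂q_X = 0: 229 - q_X - (1/2)(q_F + q_V) = 0.
Forge's first-order condition: 319 - q_F - (1/2)(q_X + q_V) = 0.
Vertex's profit: π_V = (330 - 0.5Q)q_V - (41q_V). Setting ∂π_V/∂q_V = 0: 289 - q_V - (1/2)(q_X + q_F) = 0.
Adding the 3 first-order conditions: 837 − 2Q = 0, so Q = 837/2.
Back-substituting: q_X = (229 − 837/4)/(1/2) = 79/2, q_F = (319 − 837/4)/(1/2) = 439/2, q_V = (289 − 837/4)/(1/2) = 319/2.
Total output Q = 837/2, so price P = 330 - (1/2)·(837/2) = 483/4.

120.75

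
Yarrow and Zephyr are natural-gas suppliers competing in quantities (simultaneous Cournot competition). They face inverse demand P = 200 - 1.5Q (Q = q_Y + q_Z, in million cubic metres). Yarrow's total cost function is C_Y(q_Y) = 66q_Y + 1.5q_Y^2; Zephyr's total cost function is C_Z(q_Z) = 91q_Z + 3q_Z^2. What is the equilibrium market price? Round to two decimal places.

Yarrow's profit: π_Y = (200 - 1.5Q)q_Y - (66q_Y + (3/2)q_Y²). Setting ∂π_Y/∂q_Y = 0: 134 - 6q_Y - (3/2)(q_Z) = 0.
Zephyr's profit: π_Z = (200 - 1.5Q)q_Z - (91q_Z + 3q_Z²). Setting ∂π_Z/∂q_Z = 0: 109 - 9q_Z - (3/2)(q_Y) = 0.
Best responses: q_Y = (134 - (3/2)q_Z)/6, q_Z = (109 - (3/2)q_Y)/9.
Solving the pair: q_Y = 1390/69, q_Z = 604/69.
Total output Q = 1994/69, so price P = 200 - (3/2)·(1994/69) = 156.6522.

156.65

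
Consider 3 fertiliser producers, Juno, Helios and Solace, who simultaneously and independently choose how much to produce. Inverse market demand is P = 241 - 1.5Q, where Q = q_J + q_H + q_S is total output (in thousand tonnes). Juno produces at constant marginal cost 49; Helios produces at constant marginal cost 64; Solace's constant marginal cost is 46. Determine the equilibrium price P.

Juno's profit: π_J = (241 - 1.5Q)q_J - (49q_J). Setting ∂π_J/∂q_J = 0: 192 - 3q_J - (3/2)(q_H + q_S) = 0.
Helios's first-order condition: 177 - 3q_H - (3/2)(q_J + q_S) = 0.
Solace's first-order condition: 195 - 3q_S - (3/2)(q_J + q_H) = 0.
Adding the 3 conditions: 564 − 3Q − 3Q = 0, i.e. Q = 94.
Back-substituting: q_J = (192 − 141)/(3/2) = 34, q_H = (177 − 141)/(3/2) = 24, q_S = (195 − 141)/(3/2) = 36.
Total output Q = 94, so price P = 241 - (3/2)·94 = 100.

100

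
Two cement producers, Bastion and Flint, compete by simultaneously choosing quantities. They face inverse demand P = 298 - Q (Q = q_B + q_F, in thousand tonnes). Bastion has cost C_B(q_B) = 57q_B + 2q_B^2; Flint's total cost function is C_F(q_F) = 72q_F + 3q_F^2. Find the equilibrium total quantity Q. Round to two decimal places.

59.94

Bastion's profit: π_B = (298 - Q)q_B - (57q_B + 2q_B²). Setting ∂π_B/∂q_B = 0: 241 - 6q_B - (q_F) = 0.
Flint's profit: π_F = (298 - Q)q_F - (72q_F + 3q_F²). Setting ∂π_F/∂q_F = 0: 226 - 8q_F - (q_B) = 0.
Rearranging gives the reaction functions q_B = (241 - q_F)/6 and q_F = (226 - q_B)/8.
Substituting one into the other gives q_B = 1702/47 and q_F = 1115/47.
Total output Q = 1702/47 + 1115/47 = 59.9362.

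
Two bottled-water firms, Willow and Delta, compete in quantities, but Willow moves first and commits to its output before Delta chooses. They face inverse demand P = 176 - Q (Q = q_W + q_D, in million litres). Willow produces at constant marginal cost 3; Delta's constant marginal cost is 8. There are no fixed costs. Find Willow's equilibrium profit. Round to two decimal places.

3960.50

Solve by backward induction. Given q_W, the follower Delta maximises π_D = (176 - q_W - q_D)q_D - 8q_D.
Setting the follower's marginal profit to zero, 168 - q_W - 2q_D = 0, i.e. q_D = (168 - q_W)/2.
Willow substitutes q_D(q_W) into its own profit: π_W = q_W(176 - q_W - (168 - q_W)/2) - 3q_W = (92 - (1/2)q_W)q_W - 3q_W.
Leader FOC: 89 - q_W = 0, so q_W = 89.
Then q_D = (168 - 89)/2 = 79/2.
Price P = 176 - 257/2 = 95/2.
Willow's profit: (95/2 - 3)·89 = 3960.5000.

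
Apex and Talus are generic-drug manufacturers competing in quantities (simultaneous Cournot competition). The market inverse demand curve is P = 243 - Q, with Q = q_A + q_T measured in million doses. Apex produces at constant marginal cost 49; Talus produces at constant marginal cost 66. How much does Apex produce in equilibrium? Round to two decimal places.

Apex's profit: π_A = (243 - Q)q_A - (49q_A). Setting ∂π_A/∂q_A = 0: 194 - 2q_A - (q_T) = 0.
Talus's first-order condition: 177 - 2q_T - (q_A) = 0.
So q_A = (194 - q_T)/2 and q_T = (177 - q_A)/2.
Solving the pair: q_A = 211/3, q_T = 160/3.

70.33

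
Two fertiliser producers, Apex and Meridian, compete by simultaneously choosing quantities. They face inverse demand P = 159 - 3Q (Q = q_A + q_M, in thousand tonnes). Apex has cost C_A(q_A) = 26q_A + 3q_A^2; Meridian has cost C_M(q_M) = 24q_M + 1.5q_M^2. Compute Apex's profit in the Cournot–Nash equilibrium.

384

Apex's profit: π_A = (159 - 3Q)q_A - (26q_A + 3q_A²). Setting ∂π_A/∂q_A = 0: 133 - 12q_A - 3(q_M) = 0.
Meridian's profit: π_M = (159 - 3Q)q_M - (24q_M + (3/2)q_M²). Setting ∂π_M/∂q_M = 0: 135 - 9q_M - 3(q_A) = 0.
So q_A = (133 - 3q_M)/12 and q_M = (135 - 3q_A)/9.
Solving the pair: q_A = 8, q_M = 37/3.
Price P = 159 - 3·(61/3) = 98.
Apex's profit: 98·8 - 26·8 - 3·8² = 384.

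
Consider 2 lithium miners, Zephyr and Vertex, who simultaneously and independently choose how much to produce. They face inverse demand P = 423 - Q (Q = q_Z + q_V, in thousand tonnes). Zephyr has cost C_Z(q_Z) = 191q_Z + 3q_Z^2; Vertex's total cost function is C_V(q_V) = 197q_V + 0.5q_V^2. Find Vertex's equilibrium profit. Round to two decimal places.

7042.84

Zephyr's profit: π_Z = (423 - Q)q_Z - (191q_Z + 3q_Z²). Setting ∂π_Z/∂q_Z = 0: 232 - 8q_Z - (q_V) = 0.
Vertex's profit: π_V = (423 - Q)q_V - (197q_V + (1/2)q_V²). Setting ∂π_V/∂q_V = 0: 226 - 3q_V - (q_Z) = 0.
Rearranging gives the reaction functions q_Z = (232 - q_V)/8 and q_V = (226 - q_Z)/3.
Substituting one into the other gives q_Z = 470/23 and q_V = 1576/23.
Price P = 423 - 88.9565 = 334.0435.
Vertex's profit: 334.0435·(1576/23) - 197·(1576/23) - (1/2)(1576/23)² = 7042.8431.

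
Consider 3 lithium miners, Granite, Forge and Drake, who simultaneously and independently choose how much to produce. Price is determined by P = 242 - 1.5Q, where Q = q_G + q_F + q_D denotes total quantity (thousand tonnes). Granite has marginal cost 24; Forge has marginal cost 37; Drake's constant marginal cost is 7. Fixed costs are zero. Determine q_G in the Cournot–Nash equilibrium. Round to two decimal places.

Granite's profit: π_G = (242 - 1.5Q)q_G - (24q_G). Setting ∂π_G/∂q_G = 0: 218 - 3q_G - (3/2)(q_F + q_D) = 0.
Forge's first-order condition: 205 - 3q_F - (3/2)(q_G + q_D) = 0.
Drake's profit: π_D = (242 - 1.5Q)q_D - (7q_D). Setting ∂π_D/∂q_D = 0: 235 - 3q_D - (3/2)(q_G + q_F) = 0.
Adding the 3 first-order conditions: 658 − 6Q = 0, so Q = 329/3.
Back-substituting: q_G = (218 − 329/2)/(3/2) = 107/3, q_F = (205 − 329/2)/(3/2) = 27, q_D = (235 − 329/2)/(3/2) = 47.

35.67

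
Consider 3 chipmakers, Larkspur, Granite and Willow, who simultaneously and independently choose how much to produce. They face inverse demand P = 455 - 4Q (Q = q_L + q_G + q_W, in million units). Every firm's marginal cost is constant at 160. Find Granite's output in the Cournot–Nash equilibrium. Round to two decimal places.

18.44

A representative firm's profit is π_i = q_i(455 - 4Q) - 160q_i.
Setting ∂π_i/∂q_i = 0 with rivals' quantities fixed: 295 - 8q_i - 4·Σ_{j≠i} q_j = 0.
With identical firms every q_j equals q_i, so Σ_{j≠i} q_j = 2q_i and 295 = 16q_i, giving q_i = 295/16.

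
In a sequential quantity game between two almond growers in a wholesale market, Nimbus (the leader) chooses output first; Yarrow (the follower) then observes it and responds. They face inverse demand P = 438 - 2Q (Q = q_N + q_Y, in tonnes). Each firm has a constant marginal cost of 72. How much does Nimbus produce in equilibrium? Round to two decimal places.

91.50

Solve by backward induction. Given q_N, the follower Yarrow maximises π_Y = (438 - 2q_N - 2q_Y)q_Y - 72q_Y.
Setting the follower's marginal profit to zero, 366 - 2q_N - 4q_Y = 0, i.e. q_Y = (366 - 2q_N)/4.
The leader anticipates this reaction. Substituting into P = 438 - 2Q gives P = 255 - q_N, so π_N = (255 - q_N)q_N - 72q_N.
Leader FOC: 183 - 2q_N = 0, so q_N = 183/2.
Then q_Y = (366 - 2·(183/2))/4 = 183/4.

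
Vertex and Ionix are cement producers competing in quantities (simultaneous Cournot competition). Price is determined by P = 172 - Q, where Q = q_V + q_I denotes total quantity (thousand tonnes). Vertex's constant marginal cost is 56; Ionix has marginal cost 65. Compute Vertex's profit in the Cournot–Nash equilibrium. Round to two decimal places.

Vertex's profit: π_V = (172 - Q)q_V - (56q_V). Setting ∂π_V/∂q_V = 0: 116 - 2q_V - (q_I) = 0.
Ionix's first-order condition: 107 - 2q_I - (q_V) = 0.
So q_V = (116 - q_I)/2 and q_I = (107 - q_V)/2.
Substituting one into the other gives q_V = 125/3 and q_I = 98/3.
Price P = 172 - 223/3 = 293/3.
Vertex's profit: (293/3 - 56)·(125/3) = 1736.1111.

1736.11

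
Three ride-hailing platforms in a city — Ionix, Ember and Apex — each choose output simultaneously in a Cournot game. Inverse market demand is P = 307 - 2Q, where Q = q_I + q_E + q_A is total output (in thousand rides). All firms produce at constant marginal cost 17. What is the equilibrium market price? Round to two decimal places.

A representative firm's profit is π_i = q_i(307 - 2Q) - 17q_i.
First-order condition (treating rivals' output as given): 290 - 4q_i - 2·Σ_{j≠i} q_j = 0.
By symmetry each firm produces the same amount; substituting Σ_{j≠i} q_j = 2q_i yields q_i = 290/8 = 145/4.
Total output Q = 435/4, so price P = 307 - 2·(435/4) = 179/2.

89.50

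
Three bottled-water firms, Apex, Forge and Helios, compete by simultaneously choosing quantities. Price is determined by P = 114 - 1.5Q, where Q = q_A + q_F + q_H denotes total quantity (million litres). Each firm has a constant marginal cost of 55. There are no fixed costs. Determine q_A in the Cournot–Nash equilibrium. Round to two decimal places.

9.83

A representative firm's profit is π_i = q_i(114 - 1.5Q) - 55q_i.
First-order condition (treating rivals' output as given): 59 - 3q_i - (3/2)·Σ_{j≠i} q_j = 0.
With identical firms every q_j equals q_i, so Σ_{j≠i} q_j = 2q_i and 59 = 6q_i, giving q_i = 59/6.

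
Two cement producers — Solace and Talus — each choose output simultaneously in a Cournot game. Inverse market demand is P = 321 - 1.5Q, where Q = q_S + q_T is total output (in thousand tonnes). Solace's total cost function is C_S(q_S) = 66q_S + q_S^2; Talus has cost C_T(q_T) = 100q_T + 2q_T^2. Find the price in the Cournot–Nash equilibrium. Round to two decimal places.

Solace's profit: π_S = (321 - 1.5Q)q_S - (66q_S + q_S²). Setting ∂π_S/∂q_S = 0: 255 - 5q_S - (3/2)(q_T) = 0.
Talus's first-order condition: 221 - 7q_T - (3/2)(q_S) = 0.
Best responses: q_S = (255 - (3/2)q_T)/5, q_T = (221 - (3/2)q_S)/7.
Substituting one into the other gives q_S = 44.3817 and q_T = 22.0611.
Total output Q = 66.4427, so price P = 321 - (3/2)·66.4427 = 221.3359.

221.34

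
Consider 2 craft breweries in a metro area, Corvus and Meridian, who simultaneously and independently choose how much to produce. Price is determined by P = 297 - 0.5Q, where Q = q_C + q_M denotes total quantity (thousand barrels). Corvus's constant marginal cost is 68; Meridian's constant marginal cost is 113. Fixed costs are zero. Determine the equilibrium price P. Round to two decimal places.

159.33

Corvus's profit: π_C = (297 - 0.5Q)q_C - (68q_C). Setting ∂π_C/∂q_C = 0: 229 - q_C - (1/2)(q_M) = 0.
Meridian's profit: π_M = (297 - 0.5Q)q_M - (113q_M). Setting ∂π_M/∂q_M = 0: 184 - q_M - (1/2)(q_C) = 0.
Best responses: q_C = (229 - (1/2)q_M), q_M = (184 - (1/2)q_C).
Solving the pair: q_C = 548/3, q_M = 278/3.
Total output Q = 826/3, so price P = 297 - (1/2)·(826/3) = 478/3.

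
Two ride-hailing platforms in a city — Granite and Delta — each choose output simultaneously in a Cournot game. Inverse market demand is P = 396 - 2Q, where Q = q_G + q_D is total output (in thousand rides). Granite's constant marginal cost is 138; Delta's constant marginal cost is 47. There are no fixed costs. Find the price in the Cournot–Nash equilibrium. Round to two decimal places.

193.67

Granite's profit: π_G = (396 - 2Q)q_G - (138q_G). Setting ∂π_G/∂q_G = 0: 258 - 4q_G - 2(q_D) = 0.
Delta's profit: π_D = (396 - 2Q)q_D - (47q_D). Setting ∂π_D/∂q_D = 0: 349 - 4q_D - 2(q_G) = 0.
Rearranging gives the reaction functions q_G = (258 - 2q_D)/4 and q_D = (349 - 2q_G)/4.
Substituting one into the other gives q_G = 167/6 and q_D = 220/3.
Total output Q = 607/6, so price P = 396 - 2·(607/6) = 581/3.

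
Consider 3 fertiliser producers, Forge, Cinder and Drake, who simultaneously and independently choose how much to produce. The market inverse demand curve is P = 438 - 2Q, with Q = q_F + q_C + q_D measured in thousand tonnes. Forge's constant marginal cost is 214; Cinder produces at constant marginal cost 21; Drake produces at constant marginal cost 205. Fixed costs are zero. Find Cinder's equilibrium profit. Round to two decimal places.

19701.13

Forge's profit: π_F = (438 - 2Q)q_F - (214q_F). Setting ∂π_F/∂q_F = 0: 224 - 4q_F - 2(q_C + q_D) = 0.
Cinder's first-order condition: 417 - 4q_C - 2(q_F + q_D) = 0.
Drake's first-order condition: 233 - 4q_D - 2(q_F + q_C) = 0.
Adding the 3 first-order conditions: 874 − 8Q = 0, so Q = 437/4.
Back-substituting: q_F = (224 − 437/2)/2 = 11/4, q_C = (417 − 437/2)/2 = 397/4, q_D = (233 − 437/2)/2 = 29/4.
Price P = 438 - 2·(437/4) = 439/2.
Cinder's profit: (439/2 - 21)·(397/4) = 19701.1250.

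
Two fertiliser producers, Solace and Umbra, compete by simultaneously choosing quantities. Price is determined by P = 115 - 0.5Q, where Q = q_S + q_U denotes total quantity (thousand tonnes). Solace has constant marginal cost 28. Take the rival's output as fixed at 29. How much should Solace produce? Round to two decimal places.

72.50

With the rival's output fixed at 29, Solace's profit is π_S = (115 - (1/2)·29 - (1/2)q_S)q_S - (28q_S) = (201/2 - (1/2)q_S)q_S - (28q_S).
∂π_S/∂q_S = 145/2 - q_S = 0, so q_S = 145/2.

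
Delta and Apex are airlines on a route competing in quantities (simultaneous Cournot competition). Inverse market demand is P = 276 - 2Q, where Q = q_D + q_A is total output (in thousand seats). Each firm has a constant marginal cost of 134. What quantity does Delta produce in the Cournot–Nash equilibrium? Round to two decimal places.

Each firm earns π_i = (276 - 2Q)q_i - 134q_i.
Setting ∂π_i/∂q_i = 0 with rivals' quantities fixed: 142 - 4q_i - 2q_j = 0.
By symmetry each firm produces the same amount; substituting q_j = q_i yields q_i = 142/6 = 71/3.

23.67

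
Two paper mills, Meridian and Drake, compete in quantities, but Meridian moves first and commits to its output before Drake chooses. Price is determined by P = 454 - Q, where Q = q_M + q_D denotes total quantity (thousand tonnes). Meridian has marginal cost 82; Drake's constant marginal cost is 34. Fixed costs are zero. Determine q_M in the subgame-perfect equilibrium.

162

Solve by backward induction. Given q_M, the follower Drake maximises π_D = (454 - q_M - q_D)q_D - 34q_D.
∂π_D/∂q_D = 420 - q_M - 2q_D = 0 gives the reaction function q_D = (420 - q_M)/2.
The leader anticipates this reaction. Substituting into P = 454 - Q gives P = 244 - (1/2)q_M, so π_M = (244 - (1/2)q_M)q_M - 82q_M.
The leader's first-order condition 162 - q_M = 0 yields q_M = 162.
Then q_D = (420 - 162)/2 = 129.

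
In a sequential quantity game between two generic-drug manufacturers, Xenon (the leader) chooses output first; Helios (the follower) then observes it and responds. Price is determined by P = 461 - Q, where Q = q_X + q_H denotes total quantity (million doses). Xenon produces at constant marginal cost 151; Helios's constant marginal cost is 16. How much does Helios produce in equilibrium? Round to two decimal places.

The follower Helios best-responds to any q_X: π_H = (461 - Q)q_H - 16q_H.
Setting the follower's marginal profit to zero, 445 - q_X - 2q_H = 0, i.e. q_H = (445 - q_X)/2.
Xenon substitutes q_H(q_X) into its own profit: π_X = q_X(461 - q_X - (445 - q_X)/2) - 151q_X = (477/2 - (1/2)q_X)q_X - 151q_X.
Maximising: ∂π_X/∂q_X = 175/2 - q_X = 0, giving q_X = 175/2.
Then q_H = (445 - 175/2)/2 = 715/4.

178.75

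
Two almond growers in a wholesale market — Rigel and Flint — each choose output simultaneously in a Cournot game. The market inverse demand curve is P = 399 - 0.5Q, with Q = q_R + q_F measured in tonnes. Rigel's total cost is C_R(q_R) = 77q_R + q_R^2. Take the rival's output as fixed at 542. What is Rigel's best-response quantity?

With the rival's output fixed at 542, Rigel's profit is π_R = (399 - (1/2)·542 - (1/2)q_R)q_R - (77q_R + q_R²) = (128 - (1/2)q_R)q_R - (77q_R + q_R²).
∂π_R/∂q_R = 51 - 3q_R = 0, so q_R = 17.

17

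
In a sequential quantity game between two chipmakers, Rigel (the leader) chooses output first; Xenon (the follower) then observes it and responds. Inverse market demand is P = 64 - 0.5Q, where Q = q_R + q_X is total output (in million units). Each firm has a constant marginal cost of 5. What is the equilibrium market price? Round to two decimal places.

19.75

Solve by backward induction. Given q_R, the follower Xenon maximises π_X = (64 - (1/2)q_R - (1/2)q_X)q_X - 5q_X.
∂π_X/∂q_X = 59 - (1/2)q_R - q_X = 0 gives the reaction function q_X = (59 - (1/2)q_R).
Rigel substitutes q_X(q_R) into its own profit: π_R = q_R(64 - (1/2)q_R - (59 - (1/2)q_R)/2) - 5q_R = (69/2 - (1/4)q_R)q_R - 5q_R.
Maximising: ∂π_R/∂q_R = 59/2 - (1/2)q_R = 0, giving q_R = 59.
Then q_X = (59 - (1/2)·59) = 59/2.
Total output Q = 177/2, so price P = 64 - (1/2)·(177/2) = 79/4.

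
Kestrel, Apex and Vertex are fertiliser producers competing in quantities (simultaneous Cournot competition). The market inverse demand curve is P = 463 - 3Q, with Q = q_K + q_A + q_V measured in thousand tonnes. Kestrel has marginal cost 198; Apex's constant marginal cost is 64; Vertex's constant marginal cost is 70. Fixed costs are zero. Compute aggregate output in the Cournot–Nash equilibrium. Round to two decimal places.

88.08

Kestrel's profit: π_K = (463 - 3Q)q_K - (198q_K). Setting ∂π_K/∂q_K = 0: 265 - 6q_K - 3(q_A + q_V) = 0.
Apex's profit: π_A = (463 - 3Q)q_A - (64q_A). Setting ∂π_A/∂q_A = 0: 399 - 6q_A - 3(q_K + q_V) = 0.
Vertex's profit: π_V = (463 - 3Q)q_V - (70q_V). Setting ∂π_V/∂q_V = 0: 393 - 6q_V - 3(q_K + q_A) = 0.
Summing all 3 equations gives 1057 − 12Q = 0, hence Q = 1057/12.
Back-substituting: q_K = (265 − 1057/4)/3 = 1/4, q_A = (399 − 1057/4)/3 = 539/12, q_V = (393 − 1057/4)/3 = 515/12.
Total output Q = 1/4 + 539/12 + 515/12 = 1057/12.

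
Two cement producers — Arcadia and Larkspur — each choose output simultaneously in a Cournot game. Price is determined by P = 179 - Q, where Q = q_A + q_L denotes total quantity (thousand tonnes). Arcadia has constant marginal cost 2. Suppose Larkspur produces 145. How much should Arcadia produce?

With the rival's output fixed at 145, Arcadia's profit is π_A = (179 - 145 - q_A)q_A - (2q_A) = (34 - q_A)q_A - (2q_A).
∂π_A/∂q_A = 32 - 2q_A = 0, so q_A = 16.

16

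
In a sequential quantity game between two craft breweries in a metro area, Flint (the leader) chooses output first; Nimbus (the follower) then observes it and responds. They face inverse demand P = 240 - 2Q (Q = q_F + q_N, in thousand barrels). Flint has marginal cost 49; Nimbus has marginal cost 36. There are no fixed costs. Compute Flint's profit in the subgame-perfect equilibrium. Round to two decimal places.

Solve by backward induction. Given q_F, the follower Nimbus maximises π_N = (240 - 2q_F - 2q_N)q_N - 36q_N.
Follower FOC: 204 - 2q_F - 4q_N = 0, so q_N(q_F) = (204 - 2q_F)/4.
The leader anticipates this reaction. Substituting into P = 240 - 2Q gives P = 138 - q_F, so π_F = (138 - q_F)q_F - 49q_F.
Maximising: ∂π_F/∂q_F = 89 - 2q_F = 0, giving q_F = 89/2.
Then q_N = (204 - 2·(89/2))/4 = 115/4.
Price P = 240 - 2·(293/4) = 187/2.
Flint's profit: (187/2 - 49)·(89/2) = 1980.2500.

1980.25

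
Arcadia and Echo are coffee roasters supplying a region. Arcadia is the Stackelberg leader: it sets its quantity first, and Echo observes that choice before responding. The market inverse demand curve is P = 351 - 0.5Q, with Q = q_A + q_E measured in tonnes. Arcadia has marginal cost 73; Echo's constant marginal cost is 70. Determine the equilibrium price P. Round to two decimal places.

141.75

Solve by backward induction. Given q_A, the follower Echo maximises π_E = (351 - (1/2)q_A - (1/2)q_E)q_E - 70q_E.
Setting the follower's marginal profit to zero, 281 - (1/2)q_A - q_E = 0, i.e. q_E = (281 - (1/2)q_A).
Arcadia substitutes q_E(q_A) into its own profit: π_A = q_A(351 - (1/2)q_A - (281 - (1/2)q_A)/2) - 73q_A = (421/2 - (1/4)q_A)q_A - 73q_A.
The leader's first-order condition 275/2 - (1/2)q_A = 0 yields q_A = 275.
Then q_E = (281 - (1/2)·275) = 287/2.
Total output Q = 837/2, so price P = 351 - (1/2)·(837/2) = 567/4.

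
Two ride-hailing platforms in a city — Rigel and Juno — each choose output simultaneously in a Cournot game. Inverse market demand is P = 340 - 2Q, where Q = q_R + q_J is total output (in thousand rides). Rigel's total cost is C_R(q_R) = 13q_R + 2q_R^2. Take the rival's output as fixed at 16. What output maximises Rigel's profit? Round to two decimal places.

With the rival's output fixed at 16, Rigel's profit is π_R = (340 - 2·16 - 2q_R)q_R - (13q_R + 2q_R²) = (308 - 2q_R)q_R - (13q_R + 2q_R²).
∂π_R/∂q_R = 295 - 8q_R = 0, so q_R = 295/8.

36.88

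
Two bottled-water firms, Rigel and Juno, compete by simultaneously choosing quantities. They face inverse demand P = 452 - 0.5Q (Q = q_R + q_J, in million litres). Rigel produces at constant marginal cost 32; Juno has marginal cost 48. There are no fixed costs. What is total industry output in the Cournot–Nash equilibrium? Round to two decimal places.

549.33

Rigel's profit: π_R = (452 - 0.5Q)q_R - (32q_R). Setting ∂π_R/∂q_R = 0: 420 - q_R - (1/2)(q_J) = 0.
Juno's profit: π_J = (452 - 0.5Q)q_J - (48q_J). Setting ∂π_J/∂q_J = 0: 404 - q_J - (1/2)(q_R) = 0.
So q_R = (420 - (1/2)q_J) and q_J = (404 - (1/2)q_R).
Solving the pair: q_R = 872/3, q_J = 776/3.
Total output Q = 872/3 + 776/3 = 1648/3.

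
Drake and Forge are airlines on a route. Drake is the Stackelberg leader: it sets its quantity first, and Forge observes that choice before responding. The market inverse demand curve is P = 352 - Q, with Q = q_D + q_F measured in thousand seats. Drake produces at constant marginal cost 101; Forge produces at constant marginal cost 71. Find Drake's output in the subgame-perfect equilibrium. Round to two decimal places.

110.50

Solve by backward induction. Given q_D, the follower Forge maximises π_F = (352 - q_D - q_F)q_F - 71q_F.
∂π_F/∂q_F = 281 - q_D - 2q_F = 0 gives the reaction function q_F = (281 - q_D)/2.
The leader anticipates this reaction. Substituting into P = 352 - Q gives P = 423/2 - (1/2)q_D, so π_D = (423/2 - (1/2)q_D)q_D - 101q_D.
Leader FOC: 221/2 - q_D = 0, so q_D = 221/2.
Then q_F = (281 - 221/2)/2 = 341/4.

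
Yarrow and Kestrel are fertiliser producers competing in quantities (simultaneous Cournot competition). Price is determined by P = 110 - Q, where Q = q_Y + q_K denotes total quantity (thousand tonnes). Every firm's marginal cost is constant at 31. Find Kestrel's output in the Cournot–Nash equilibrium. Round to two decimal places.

26.33

Each firm earns π_i = (110 - Q)q_i - 31q_i.
First-order condition (treating rivals' output as given): 79 - 2q_i - q_j = 0.
With identical firms every q_j equals q_i, so q_j = q_i and 79 = 3q_i, giving q_i = 79/3.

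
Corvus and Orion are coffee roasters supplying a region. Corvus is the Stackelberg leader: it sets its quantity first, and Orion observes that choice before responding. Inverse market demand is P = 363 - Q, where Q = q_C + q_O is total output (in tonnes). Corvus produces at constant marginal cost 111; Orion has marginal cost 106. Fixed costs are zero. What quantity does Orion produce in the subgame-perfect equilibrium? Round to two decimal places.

66.75

Solve by backward induction. Given q_C, the follower Orion maximises π_O = (363 - q_C - q_O)q_O - 106q_O.
Follower FOC: 257 - q_C - 2q_O = 0, so q_O(q_C) = (257 - q_C)/2.
The leader anticipates this reaction. Substituting into P = 363 - Q gives P = 469/2 - (1/2)q_C, so π_C = (469/2 - (1/2)q_C)q_C - 111q_C.
Leader FOC: 247/2 - q_C = 0, so q_C = 247/2.
Then q_O = (257 - 247/2)/2 = 267/4.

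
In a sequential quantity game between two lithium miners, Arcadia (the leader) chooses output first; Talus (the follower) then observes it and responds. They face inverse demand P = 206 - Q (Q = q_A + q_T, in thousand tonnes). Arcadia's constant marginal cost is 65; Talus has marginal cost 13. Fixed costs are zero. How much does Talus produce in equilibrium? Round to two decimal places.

Solve by backward induction. Given q_A, the follower Talus maximises π_T = (206 - q_A - q_T)q_T - 13q_T.
∂π_T/∂q_T = 193 - q_A - 2q_T = 0 gives the reaction function q_T = (193 - q_A)/2.
Arcadia substitutes q_T(q_A) into its own profit: π_A = q_A(206 - q_A - (193 - q_A)/2) - 65q_A = (219/2 - (1/2)q_A)q_A - 65q_A.
Maximising: ∂π_A/∂q_A = 89/2 - q_A = 0, giving q_A = 89/2.
Then q_T = (193 - 89/2)/2 = 297/4.

74.25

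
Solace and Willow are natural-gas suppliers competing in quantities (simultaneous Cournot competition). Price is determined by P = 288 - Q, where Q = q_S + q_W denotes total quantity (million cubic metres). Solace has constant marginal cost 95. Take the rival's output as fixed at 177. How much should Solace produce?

With the rival's output fixed at 177, Solace's profit is π_S = (288 - 177 - q_S)q_S - (95q_S) = (111 - q_S)q_S - (95q_S).
∂π_S/∂q_S = 16 - 2q_S = 0, so q_S = 8.

8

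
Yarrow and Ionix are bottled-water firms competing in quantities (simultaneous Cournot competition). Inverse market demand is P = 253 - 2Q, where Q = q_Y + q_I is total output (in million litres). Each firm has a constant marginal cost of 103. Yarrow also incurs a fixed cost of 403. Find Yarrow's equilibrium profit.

847

A representative firm's profit is π_i = q_i(253 - 2Q) - 103q_i.
Setting ∂π_i/∂q_i = 0 with rivals' quantities fixed: 150 - 4q_i - 2q_j = 0.
With identical firms every q_j equals q_i, so q_j = q_i and 150 = 6q_i, giving q_i = 25.
Price P = 253 - 2·50 = 153.
Yarrow's profit: (153 - 103)·25 - 403 = 847.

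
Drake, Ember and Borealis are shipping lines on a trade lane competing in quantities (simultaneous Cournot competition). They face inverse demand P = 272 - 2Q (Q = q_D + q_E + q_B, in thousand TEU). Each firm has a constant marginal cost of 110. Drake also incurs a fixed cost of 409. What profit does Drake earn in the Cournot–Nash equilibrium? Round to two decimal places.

411.13

A representative firm's profit is π_i = q_i(272 - 2Q) - 110q_i.
Setting ∂π_i/∂q_i = 0 with rivals' quantities fixed: 162 - 4q_i - 2·Σ_{j≠i} q_j = 0.
By symmetry each firm produces the same amount; substituting Σ_{j≠i} q_j = 2q_i yields q_i = 162/8 = 81/4.
Price P = 272 - 2·(243/4) = 301/2.
Drake's profit: (301/2 - 110)·(81/4) - 409 = 411.1250.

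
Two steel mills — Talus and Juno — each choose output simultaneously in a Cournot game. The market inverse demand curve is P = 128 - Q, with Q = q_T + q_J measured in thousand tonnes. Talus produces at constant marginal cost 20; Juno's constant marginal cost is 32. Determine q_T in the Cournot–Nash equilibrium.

Talus's profit: π_T = (128 - Q)q_T - (20q_T). Setting ∂π_T/∂q_T = 0: 108 - 2q_T - (q_J) = 0.
Juno's first-order condition: 96 - 2q_J - (q_T) = 0.
Rearranging gives the reaction functions q_T = (108 - q_J)/2 and q_J = (96 - q_T)/2.
Solving the pair: q_T = 40, q_J = 28.

40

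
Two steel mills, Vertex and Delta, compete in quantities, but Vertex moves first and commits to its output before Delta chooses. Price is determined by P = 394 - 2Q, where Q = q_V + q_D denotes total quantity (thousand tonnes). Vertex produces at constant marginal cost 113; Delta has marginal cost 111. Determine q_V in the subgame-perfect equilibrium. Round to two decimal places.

Solve by backward induction. Given q_V, the follower Delta maximises π_D = (394 - 2q_V - 2q_D)q_D - 111q_D.
Follower FOC: 283 - 2q_V - 4q_D = 0, so q_D(q_V) = (283 - 2q_V)/4.
Vertex substitutes q_D(q_V) into its own profit: π_V = q_V(394 - 2q_V - (283 - 2q_V)/2) - 113q_V = (505/2 - q_V)q_V - 113q_V.
Leader FOC: 279/2 - 2q_V = 0, so q_V = 279/4.
Then q_D = (283 - 2·(279/4))/4 = 287/8.

69.75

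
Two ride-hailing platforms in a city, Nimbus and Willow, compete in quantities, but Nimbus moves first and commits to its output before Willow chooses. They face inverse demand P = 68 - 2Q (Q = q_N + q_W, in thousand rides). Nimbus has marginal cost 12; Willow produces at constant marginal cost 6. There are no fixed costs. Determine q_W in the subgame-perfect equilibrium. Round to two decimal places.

Solve by backward induction. Given q_N, the follower Willow maximises π_W = (68 - 2q_N - 2q_W)q_W - 6q_W.
∂π_W/∂q_W = 62 - 2q_N - 4q_W = 0 gives the reaction function q_W = (62 - 2q_N)/4.
Nimbus substitutes q_W(q_N) into its own profit: π_N = q_N(68 - 2q_N - (62 - 2q_N)/2) - 12q_N = (37 - q_N)q_N - 12q_N.
Leader FOC: 25 - 2q_N = 0, so q_N = 25/2.
Then q_W = (62 - 2·(25/2))/4 = 37/4.

9.25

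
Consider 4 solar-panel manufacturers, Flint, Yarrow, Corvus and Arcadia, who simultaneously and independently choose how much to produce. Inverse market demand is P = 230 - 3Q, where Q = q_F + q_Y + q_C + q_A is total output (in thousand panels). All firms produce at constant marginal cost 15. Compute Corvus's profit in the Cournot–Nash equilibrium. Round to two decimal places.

616.33

Each firm earns π_i = (230 - 3Q)q_i - 15q_i.
First-order condition (treating rivals' output as given): 215 - 6q_i - 3·Σ_{j≠i} q_j = 0.
By symmetry each firm produces the same amount; substituting Σ_{j≠i} q_j = 3q_i yields q_i = 215/15 = 43/3.
Price P = 230 - 3·(172/3) = 58.
Corvus's profit: (58 - 15)·(43/3) = 1849/3.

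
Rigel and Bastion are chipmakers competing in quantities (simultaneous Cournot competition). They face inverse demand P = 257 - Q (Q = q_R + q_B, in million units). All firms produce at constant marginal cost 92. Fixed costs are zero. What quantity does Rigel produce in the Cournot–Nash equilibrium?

A representative firm's profit is π_i = q_i(257 - Q) - 92q_i.
Setting ∂π_i/∂q_i = 0 with rivals' quantities fixed: 165 - 2q_i - q_j = 0.
With identical firms every q_j equals q_i, so q_j = q_i and 165 = 3q_i, giving q_i = 55.

55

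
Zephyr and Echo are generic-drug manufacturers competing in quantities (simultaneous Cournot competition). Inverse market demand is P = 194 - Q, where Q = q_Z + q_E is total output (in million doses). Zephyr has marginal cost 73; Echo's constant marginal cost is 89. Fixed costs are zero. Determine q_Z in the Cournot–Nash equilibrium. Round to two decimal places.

Zephyr's profit: π_Z = (194 - Q)q_Z - (73q_Z). Setting ∂π_Z/∂q_Z = 0: 121 - 2q_Z - (q_E) = 0.
Echo's first-order condition: 105 - 2q_E - (q_Z) = 0.
So q_Z = (121 - q_E)/2 and q_E = (105 - q_Z)/2.
Solving the pair: q_Z = 137/3, q_E = 89/3.

45.67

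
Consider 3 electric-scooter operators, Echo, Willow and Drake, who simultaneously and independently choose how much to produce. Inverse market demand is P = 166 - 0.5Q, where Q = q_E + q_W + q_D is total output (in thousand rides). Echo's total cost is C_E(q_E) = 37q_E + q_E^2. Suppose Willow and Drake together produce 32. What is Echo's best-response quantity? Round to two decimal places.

With rivals' combined output fixed at 32, Echo's profit is π_E = (166 - (1/2)·32 - (1/2)q_E)q_E - (37q_E + q_E²) = (150 - (1/2)q_E)q_E - (37q_E + q_E²).
∂π_E/∂q_E = 113 - 3q_E = 0, so q_E = 113/3.

37.67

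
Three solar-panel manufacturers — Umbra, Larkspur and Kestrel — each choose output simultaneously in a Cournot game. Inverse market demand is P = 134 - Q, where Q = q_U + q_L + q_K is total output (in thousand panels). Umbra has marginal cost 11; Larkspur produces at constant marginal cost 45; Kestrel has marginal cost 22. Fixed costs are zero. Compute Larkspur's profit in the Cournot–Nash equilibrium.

Umbra's profit: π_U = (134 - Q)q_U - (11q_U). Setting ∂π_U/∂q_U = 0: 123 - 2q_U - (q_L + q_K) = 0.
Larkspur's first-order condition: 89 - 2q_L - (q_U + q_K) = 0.
Kestrel's first-order condition: 112 - 2q_K - (q_U + q_L) = 0.
Summing all 3 equations gives 324 − 4Q = 0, hence Q = 81.
Back-substituting: q_U = (123 − 81) = 42, q_L = (89 − 81) = 8, q_K = (112 − 81) = 31.
Price P = 134 - 81 = 53.
Larkspur's profit: (53 - 45)·8 = 64.

64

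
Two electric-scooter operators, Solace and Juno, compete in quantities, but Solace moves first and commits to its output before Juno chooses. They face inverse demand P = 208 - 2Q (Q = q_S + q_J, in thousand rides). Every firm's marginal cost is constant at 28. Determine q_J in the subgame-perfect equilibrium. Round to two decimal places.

22.50

The follower Juno best-responds to any q_S: π_J = (208 - 2Q)q_J - 28q_J.
Setting the follower's marginal profit to zero, 180 - 2q_S - 4q_J = 0, i.e. q_J = (180 - 2q_S)/4.
The leader anticipates this reaction. Substituting into P = 208 - 2Q gives P = 118 - q_S, so π_S = (118 - q_S)q_S - 28q_S.
Leader FOC: 90 - 2q_S = 0, so q_S = 45.
Then q_J = (180 - 2·45)/4 = 45/2.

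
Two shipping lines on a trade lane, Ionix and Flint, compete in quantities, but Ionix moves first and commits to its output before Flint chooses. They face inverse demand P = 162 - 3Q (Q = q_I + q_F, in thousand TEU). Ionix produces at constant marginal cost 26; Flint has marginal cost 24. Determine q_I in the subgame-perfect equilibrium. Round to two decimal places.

22.33

Solve by backward induction. Given q_I, the follower Flint maximises π_F = (162 - 3q_I - 3q_F)q_F - 24q_F.
Follower FOC: 138 - 3q_I - 6q_F = 0, so q_F(q_I) = (138 - 3q_I)/6.
The leader anticipates this reaction. Substituting into P = 162 - 3Q gives P = 93 - (3/2)q_I, so π_I = (93 - (3/2)q_I)q_I - 26q_I.
Leader FOC: 67 - 3q_I = 0, so q_I = 67/3.
Then q_F = (138 - 3·(67/3))/6 = 71/6.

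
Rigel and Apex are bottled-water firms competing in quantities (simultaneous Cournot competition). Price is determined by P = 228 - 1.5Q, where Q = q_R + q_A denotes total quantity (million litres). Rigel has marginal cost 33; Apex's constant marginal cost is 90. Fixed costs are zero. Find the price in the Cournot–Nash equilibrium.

117

Rigel's profit: π_R = (228 - 1.5Q)q_R - (33q_R). Setting ∂π_R/∂q_R = 0: 195 - 3q_R - (3/2)(q_A) = 0.
Apex's profit: π_A = (228 - 1.5Q)q_A - (90q_A). Setting ∂π_A/∂q_A = 0: 138 - 3q_A - (3/2)(q_R) = 0.
Rearranging gives the reaction functions q_R = (195 - (3/2)q_A)/3 and q_A = (138 - (3/2)q_R)/3.
Solving the pair: q_R = 56, q_A = 18.
Total output Q = 74, so price P = 228 - (3/2)·74 = 117.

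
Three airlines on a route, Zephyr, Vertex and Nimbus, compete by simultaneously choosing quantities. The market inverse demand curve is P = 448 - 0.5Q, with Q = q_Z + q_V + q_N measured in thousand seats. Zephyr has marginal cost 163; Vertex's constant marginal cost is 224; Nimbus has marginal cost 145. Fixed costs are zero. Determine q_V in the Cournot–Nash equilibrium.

42

Zephyr's profit: π_Z = (448 - 0.5Q)q_Z - (163q_Z). Setting ∂π_Z/∂q_Z = 0: 285 - q_Z - (1/2)(q_V + q_N) = 0.
Vertex's first-order condition: 224 - q_V - (1/2)(q_Z + q_N) = 0.
Nimbus's first-order condition: 303 - q_N - (1/2)(q_Z + q_V) = 0.
Adding the 3 first-order conditions: 812 − 2Q = 0, so Q = 406.
Back-substituting: q_Z = (285 − 203)/(1/2) = 164, q_V = (224 − 203)/(1/2) = 42, q_N = (303 − 203)/(1/2) = 200.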